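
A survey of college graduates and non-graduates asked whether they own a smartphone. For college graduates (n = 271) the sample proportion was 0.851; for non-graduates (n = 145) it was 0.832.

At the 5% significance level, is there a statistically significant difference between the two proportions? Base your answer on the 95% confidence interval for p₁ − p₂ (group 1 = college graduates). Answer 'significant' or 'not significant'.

not significant

The two standard errors are √(0.8510×0.1490/271) = 0.02163 and √(0.8320×0.1680/145) = 0.03105.
Because the samples are independent, SE_diff = √(0.02163² + 0.03105²) = 0.03784.
Using z* = 1.960 for 95%, ME = 1.960 × 0.03784 = 0.07417.
p̂₁ − p̂₂ = 0.0190; interval 0.0190 ± 0.07417 gives (-0.05517, 0.09317).
The interval (-0.05517, 0.09317) contains 0, so the difference is not significant.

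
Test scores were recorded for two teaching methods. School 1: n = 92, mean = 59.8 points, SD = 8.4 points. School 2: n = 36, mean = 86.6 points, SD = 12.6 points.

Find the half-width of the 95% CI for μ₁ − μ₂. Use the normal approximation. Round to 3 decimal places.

Standard errors of each mean: 8.4/√92 = 0.8758 and 12.6/√36 = 2.1000.
SE(x̄₁ − x̄₂) = √(0.8758² + 2.1000²) = 2.2753 for independent samples with unequal variances.
With z* = 1.960, the margin is 1.960 × 2.2753 = 4.4596.

4.460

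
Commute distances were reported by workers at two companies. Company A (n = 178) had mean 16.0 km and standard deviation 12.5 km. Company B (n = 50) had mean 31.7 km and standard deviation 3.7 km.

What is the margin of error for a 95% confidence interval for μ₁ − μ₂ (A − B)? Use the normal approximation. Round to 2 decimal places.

SE₁ = s₁/√n₁ = 12.5/√178 = 0.9369; SE₂ = 3.7/√50 = 0.5233.
Independent samples, unequal variances: SE_diff = √(SE₁² + SE₂²) = √(0.87778161 + 0.27384289) = 1.0731.
z* = 1.960, so margin of error = 1.960 × 1.0731 = 2.1033.

2.10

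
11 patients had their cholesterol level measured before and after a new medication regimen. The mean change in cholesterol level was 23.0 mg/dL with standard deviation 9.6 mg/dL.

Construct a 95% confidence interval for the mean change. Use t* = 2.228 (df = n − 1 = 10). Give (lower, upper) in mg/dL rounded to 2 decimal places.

(16.55, 29.45)

Paired design: SE = s_d/√n = 9.6/√11 = 2.8945.
t* = 2.228; margin of error = 2.228 × 2.8945 = 6.4489.
23.0 ± 6.4489 → (16.55, 29.45).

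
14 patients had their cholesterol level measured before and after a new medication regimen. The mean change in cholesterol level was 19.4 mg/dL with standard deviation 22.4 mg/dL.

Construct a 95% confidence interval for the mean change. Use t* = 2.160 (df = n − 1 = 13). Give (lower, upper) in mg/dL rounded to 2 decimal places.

Paired design: SE = s_d/√n = 22.4/√14 = 5.9867.
t* = 2.160; margin of error = 2.160 × 5.9867 = 12.9313.
19.4 ± 12.9313 → (6.47, 32.33).

(6.47, 32.33)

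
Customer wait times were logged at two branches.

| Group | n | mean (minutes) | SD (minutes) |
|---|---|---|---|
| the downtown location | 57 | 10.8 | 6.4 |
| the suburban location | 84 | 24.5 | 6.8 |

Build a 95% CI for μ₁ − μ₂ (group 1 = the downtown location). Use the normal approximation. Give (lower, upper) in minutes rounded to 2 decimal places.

(-15.91, -11.49)

Standard errors of each mean: 6.4/√57 = 0.8477 and 6.8/√84 = 0.7419.
SE(x̄₁ − x̄₂) = √(0.8477² + 0.7419²) = 1.1265 for independent samples with unequal variances.
With z* = 1.960, the margin is 1.960 × 1.1265 = 2.2079.
x̄₁ − x̄₂ = 10.8 − 24.5 = -13.7000; the interval is -13.7000 ± 2.2079 = (-15.91, -11.49).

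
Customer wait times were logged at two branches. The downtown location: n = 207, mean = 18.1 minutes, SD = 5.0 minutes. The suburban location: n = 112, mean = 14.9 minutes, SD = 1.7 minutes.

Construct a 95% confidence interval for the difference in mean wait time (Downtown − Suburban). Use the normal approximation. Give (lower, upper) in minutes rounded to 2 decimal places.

Standard errors of each mean: 5.0/√207 = 0.3475 and 1.7/√112 = 0.1606.
SE(x̄₁ − x̄₂) = √(0.3475² + 0.1606²) = 0.3828 for independent samples with unequal variances.
With z* = 1.960, the margin is 1.960 × 0.3828 = 0.7503.
x̄₁ − x̄₂ = 18.1 − 14.9 = 3.2000; the interval is 3.2000 ± 0.7503 = (2.45, 3.95).

(2.45, 3.95)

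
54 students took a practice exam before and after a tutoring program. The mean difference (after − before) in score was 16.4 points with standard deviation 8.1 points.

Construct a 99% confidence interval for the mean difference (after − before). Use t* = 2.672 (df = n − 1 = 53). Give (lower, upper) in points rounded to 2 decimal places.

This is a matched-pairs design, so SE = s_d/√n = 8.1/√54 = 1.1023.
Margin = 2.672 × 1.1023 = 2.9453; the interval is 16.4 ± 2.9453 = (13.45, 19.35).

(13.45, 19.35)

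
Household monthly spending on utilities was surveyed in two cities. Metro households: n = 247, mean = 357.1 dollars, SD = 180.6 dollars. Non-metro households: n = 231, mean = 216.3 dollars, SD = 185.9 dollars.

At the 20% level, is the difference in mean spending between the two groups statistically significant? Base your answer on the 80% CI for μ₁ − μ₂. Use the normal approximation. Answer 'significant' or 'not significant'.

significant

Standard errors of each mean: 180.6/√247 = 11.4913 and 185.9/√231 = 12.2313.
SE(x̄₁ − x̄₂) = √(11.4913² + 12.2313²) = 16.7826 for independent samples with unequal variances.
With z* = 1.282, the margin is 1.282 × 16.7826 = 21.5153.
x̄₁ − x̄₂ = 357.1 − 216.3 = 140.8000; the interval is 140.8000 ± 21.5153 = (119.2847, 162.3153).
The interval (119.2847, 162.3153) does not contain 0, so the difference is significant.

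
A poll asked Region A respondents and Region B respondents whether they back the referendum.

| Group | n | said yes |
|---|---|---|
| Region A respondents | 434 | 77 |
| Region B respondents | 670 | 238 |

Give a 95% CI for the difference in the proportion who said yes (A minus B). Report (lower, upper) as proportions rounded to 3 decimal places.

(-0.229, -0.127)

First, p̂₁ = 77/434 = 0.1774; p̂₂ = 238/670 = 0.3552.
The two standard errors are √(0.1774×0.8226/434) = 0.01834 and √(0.3552×0.6448/670) = 0.01849.
Because the samples are independent, SE_diff = √(0.01834² + 0.01849²) = 0.02604.
Using z* = 1.960 for 95%, ME = 1.960 × 0.02604 = 0.05104.
p̂₁ − p̂₂ = -0.1778; interval -0.1778 ± 0.05104 gives (-0.229, -0.127).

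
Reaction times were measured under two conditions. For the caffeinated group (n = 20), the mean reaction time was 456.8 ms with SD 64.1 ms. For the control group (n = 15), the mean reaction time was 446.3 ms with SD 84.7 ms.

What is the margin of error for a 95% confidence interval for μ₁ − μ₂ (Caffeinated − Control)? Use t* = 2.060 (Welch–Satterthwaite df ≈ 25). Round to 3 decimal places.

Per-group SEs: s₁/√n₁ = 64.1/√20 = 14.3332, s₂/√n₂ = 84.7/√15 = 21.8694.
Unpooled SE of the difference: √(205.44062224 + 478.27065636) = 26.1479.
Margin of error = t* · SE = 2.060 × 26.1479 = 53.8647.

53.865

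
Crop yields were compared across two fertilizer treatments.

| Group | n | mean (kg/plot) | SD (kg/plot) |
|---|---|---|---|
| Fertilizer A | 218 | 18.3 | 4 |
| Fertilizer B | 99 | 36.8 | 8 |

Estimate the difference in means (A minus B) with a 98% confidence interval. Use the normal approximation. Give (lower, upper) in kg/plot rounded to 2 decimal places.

Standard errors of each mean: 4/√218 = 0.2709 and 8/√99 = 0.8040.
SE(x̄₁ − x̄₂) = √(0.2709² + 0.8040²) = 0.8484 for independent samples with unequal variances.
With z* = 2.326, the margin is 2.326 × 0.8484 = 1.9734.
x̄₁ − x̄₂ = 18.3 − 36.8 = -18.5000; the interval is -18.5000 ± 1.9734 = (-20.47, -16.53).

(-20.47, -16.53)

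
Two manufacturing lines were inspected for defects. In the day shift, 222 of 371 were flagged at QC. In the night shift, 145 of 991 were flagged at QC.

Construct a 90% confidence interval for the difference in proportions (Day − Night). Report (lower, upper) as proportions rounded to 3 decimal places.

First, p̂₁ = 222/371 = 0.5984; p̂₂ = 145/991 = 0.1463.
The two standard errors are √(0.5984×0.4016/371) = 0.02545 and √(0.1463×0.8537/991) = 0.01123.
Because the samples are independent, SE_diff = √(0.02545² + 0.01123²) = 0.02782.
Using z* = 1.645 for 90%, ME = 1.645 × 0.02782 = 0.04576.
p̂₁ − p̂₂ = 0.4521; interval 0.4521 ± 0.04576 gives (0.406, 0.498).

(0.406, 0.498)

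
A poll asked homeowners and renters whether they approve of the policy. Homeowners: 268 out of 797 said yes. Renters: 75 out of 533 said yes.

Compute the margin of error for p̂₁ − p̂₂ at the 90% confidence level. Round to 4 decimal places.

0.0370

p̂₁ = 268/797 = 0.3363 and p̂₂ = 75/533 = 0.1407.
SE₁ = √(p̂₁(1−p̂₁)/n₁) = √(0.3363·0.6637/797) = 0.01673; SE₂ = √(0.1407·0.8593/533) = 0.01506.
Independent samples: SE of the difference = √(SE₁² + SE₂²) = √(0.0002798929 + 0.0002268036) = 0.02251.
z* for 90% confidence is 1.645, so the margin of error is 1.645 × 0.02251 = 0.03703.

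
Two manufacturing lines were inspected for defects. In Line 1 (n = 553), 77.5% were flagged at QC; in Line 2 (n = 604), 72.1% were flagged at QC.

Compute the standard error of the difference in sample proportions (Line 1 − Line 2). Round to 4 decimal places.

0.0255

The two standard errors are √(0.7750×0.2250/553) = 0.01776 and √(0.7210×0.2790/604) = 0.01825.
Because the samples are independent, SE_diff = √(0.01776² + 0.01825²) = 0.02547.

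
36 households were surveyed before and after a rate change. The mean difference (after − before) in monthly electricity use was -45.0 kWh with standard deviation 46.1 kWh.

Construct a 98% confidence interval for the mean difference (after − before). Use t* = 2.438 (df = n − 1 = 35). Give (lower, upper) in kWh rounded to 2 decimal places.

(-63.73, -26.27)

This is a matched-pairs design, so SE = s_d/√n = 46.1/√36 = 7.6833.
Margin = 2.438 × 7.6833 = 18.7319; the interval is -45.0 ± 18.7319 = (-63.73, -26.27).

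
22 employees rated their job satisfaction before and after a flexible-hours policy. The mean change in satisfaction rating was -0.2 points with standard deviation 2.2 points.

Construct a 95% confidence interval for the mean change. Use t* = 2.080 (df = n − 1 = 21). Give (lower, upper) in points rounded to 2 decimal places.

(-1.18, 0.78)

This is a matched-pairs design, so SE = s_d/√n = 2.2/√22 = 0.4690.
Margin = 2.080 × 0.4690 = 0.9755; the interval is -0.2 ± 0.9755 = (-1.18, 0.78).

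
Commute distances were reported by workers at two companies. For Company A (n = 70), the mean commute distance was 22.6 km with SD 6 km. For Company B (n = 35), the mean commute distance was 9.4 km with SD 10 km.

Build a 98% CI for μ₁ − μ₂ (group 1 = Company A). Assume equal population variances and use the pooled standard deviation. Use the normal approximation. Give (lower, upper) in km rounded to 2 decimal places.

Pooled variance s_p² = [69·6² + 34·10²] / (70+35−2) = 57.1262, so s_p = 7.5582.
SE_diff = s_p·√(1/n₁ + 1/n₂) = 7.5582·√(1/70 + 1/35) = 1.5647.
z* = 2.326; margin = 2.326 × 1.5647 = 3.6395.
Difference = 22.6 − 9.4 = 13.2000.
13.2000 ± 3.6395 → (9.56, 16.84).

(9.56, 16.84)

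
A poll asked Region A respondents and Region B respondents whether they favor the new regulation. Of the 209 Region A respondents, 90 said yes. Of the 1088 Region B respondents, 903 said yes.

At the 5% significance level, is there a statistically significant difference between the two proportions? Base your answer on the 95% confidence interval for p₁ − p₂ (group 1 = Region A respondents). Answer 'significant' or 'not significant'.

First, p̂₁ = 90/209 = 0.4306; p̂₂ = 903/1088 = 0.8300.
The two standard errors are √(0.4306×0.5694/209) = 0.03425 and √(0.8300×0.1700/1088) = 0.01139.
Because the samples are independent, SE_diff = √(0.03425² + 0.01139²) = 0.03609.
Using z* = 1.960 for 95%, ME = 1.960 × 0.03609 = 0.07074.
p̂₁ − p̂₂ = -0.3994; interval -0.3994 ± 0.07074 gives (-0.47014, -0.32866).
The interval (-0.47014, -0.32866) does not contain 0, so the difference is significant.

significant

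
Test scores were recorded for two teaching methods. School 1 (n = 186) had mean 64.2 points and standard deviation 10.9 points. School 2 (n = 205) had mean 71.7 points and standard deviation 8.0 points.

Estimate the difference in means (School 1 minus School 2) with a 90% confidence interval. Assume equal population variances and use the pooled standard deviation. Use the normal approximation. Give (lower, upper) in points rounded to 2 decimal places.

(-9.08, -5.92)

s_p = √[((n₁−1)s₁² + (n₂−1)s₂²)/(n₁+n₂−2)] = √[(185·10.9² + 204·8.0²)/389] = 9.4903.
SE = 9.4903·√(1/186 + 1/205) = 0.9610.
With z* = 1.645, margin = 1.645 × 0.9610 = 1.5808.
x̄₁ − x̄₂ = 64.2 − 71.7 = -7.5000; interval -7.5000 ± 1.5808 = (-9.08, -5.92).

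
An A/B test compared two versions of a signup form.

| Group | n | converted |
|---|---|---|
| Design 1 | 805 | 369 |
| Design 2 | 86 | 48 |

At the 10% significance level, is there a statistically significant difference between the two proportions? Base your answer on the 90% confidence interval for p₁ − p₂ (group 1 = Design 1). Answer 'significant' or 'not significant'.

First, p̂₁ = 369/805 = 0.4584; p̂₂ = 48/86 = 0.5581.
The two standard errors are √(0.4584×0.5416/805) = 0.01756 and √(0.5581×0.4419/86) = 0.05355.
Because the samples are independent, SE_diff = √(0.01756² + 0.05355²) = 0.05636.
Using z* = 1.645 for 90%, ME = 1.645 × 0.05636 = 0.09271.
p̂₁ − p̂₂ = -0.0997; interval -0.0997 ± 0.09271 gives (-0.19241, -0.00699).
The interval (-0.19241, -0.00699) does not contain 0, so the difference is significant.

significant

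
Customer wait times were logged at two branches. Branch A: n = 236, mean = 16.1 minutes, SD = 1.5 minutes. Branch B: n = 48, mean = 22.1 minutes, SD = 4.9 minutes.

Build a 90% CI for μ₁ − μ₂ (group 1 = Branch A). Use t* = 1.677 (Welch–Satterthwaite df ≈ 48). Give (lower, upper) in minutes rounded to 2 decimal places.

Standard errors of each mean: 1.5/√236 = 0.0976 and 4.9/√48 = 0.7073.
SE(x̄₁ − x̄₂) = √(0.0976² + 0.7073²) = 0.7140 for independent samples with unequal variances.
With t* = 1.677, the margin is 1.677 × 0.7140 = 1.1974.
x̄₁ − x̄₂ = 16.1 − 22.1 = -6.0000; the interval is -6.0000 ± 1.1974 = (-7.20, -4.80).

(-7.20, -4.80)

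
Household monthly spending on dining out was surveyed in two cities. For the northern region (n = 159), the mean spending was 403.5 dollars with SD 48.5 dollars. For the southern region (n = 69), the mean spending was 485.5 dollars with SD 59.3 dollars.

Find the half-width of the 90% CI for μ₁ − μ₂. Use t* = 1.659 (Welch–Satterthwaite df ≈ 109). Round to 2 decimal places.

SE₁ = s₁/√n₁ = 48.5/√159 = 3.8463; SE₂ = 59.3/√69 = 7.1389.
Independent samples, unequal variances: SE_diff = √(SE₁² + SE₂²) = √(14.79402369 + 50.96389321) = 8.1091.
t* = 1.659, so margin of error = 1.659 × 8.1091 = 13.4530.

13.45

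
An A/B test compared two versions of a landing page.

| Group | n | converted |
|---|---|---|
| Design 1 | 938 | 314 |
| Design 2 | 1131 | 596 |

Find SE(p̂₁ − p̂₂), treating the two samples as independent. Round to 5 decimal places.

Sample proportions: 314/938 = 0.3348, 596/1131 = 0.5270.
Each SE is √(p̂(1−p̂)/n): √(0.3348·0.6652/938) = 0.01541 and √(0.5270·0.4730/1131) = 0.01485.
SE(p̂₁ − p̂₂) = √(SE₁² + SE₂²) = √(0.0002374681 + 0.0002205225) = 0.02140, since the two samples are independent.

0.02140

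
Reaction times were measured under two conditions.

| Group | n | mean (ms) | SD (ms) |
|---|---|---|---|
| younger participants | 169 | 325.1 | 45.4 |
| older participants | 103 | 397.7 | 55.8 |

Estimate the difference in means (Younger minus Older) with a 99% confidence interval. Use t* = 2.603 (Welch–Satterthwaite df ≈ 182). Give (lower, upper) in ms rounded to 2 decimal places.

(-89.55, -55.65)

Standard errors of each mean: 45.4/√169 = 3.4923 and 55.8/√103 = 5.4981.
SE(x̄₁ − x̄₂) = √(3.4923² + 5.4981²) = 6.5135 for independent samples with unequal variances.
With t* = 2.603, the margin is 2.603 × 6.5135 = 16.9546.
x̄₁ − x̄₂ = 325.1 − 397.7 = -72.6000; the interval is -72.6000 ± 16.9546 = (-89.55, -55.65).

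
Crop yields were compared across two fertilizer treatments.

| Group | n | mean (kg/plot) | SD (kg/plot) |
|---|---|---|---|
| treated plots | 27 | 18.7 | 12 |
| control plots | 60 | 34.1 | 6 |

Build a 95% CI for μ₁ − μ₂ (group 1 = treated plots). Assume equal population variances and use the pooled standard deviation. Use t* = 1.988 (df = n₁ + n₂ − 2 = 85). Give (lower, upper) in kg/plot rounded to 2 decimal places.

Pooled variance s_p² = [26·12² + 59·6²] / (27+60−2) = 69.0353, so s_p = 8.3087.
SE_diff = s_p·√(1/n₁ + 1/n₂) = 8.3087·√(1/27 + 1/60) = 1.9255.
t* = 1.988; margin = 1.988 × 1.9255 = 3.8279.
Difference = 18.7 − 34.1 = -15.4000.
-15.4000 ± 3.8279 → (-19.23, -11.57).

(-19.23, -11.57)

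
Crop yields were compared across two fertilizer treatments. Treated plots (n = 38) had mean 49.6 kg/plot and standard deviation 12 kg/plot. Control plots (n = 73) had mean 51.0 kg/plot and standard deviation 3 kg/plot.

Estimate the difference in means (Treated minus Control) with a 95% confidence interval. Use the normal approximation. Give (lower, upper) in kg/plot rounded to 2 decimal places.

(-5.28, 2.48)

Standard errors of each mean: 12/√38 = 1.9467 and 3/√73 = 0.3511.
SE(x̄₁ − x̄₂) = √(1.9467² + 0.3511²) = 1.9781 for independent samples with unequal variances.
With z* = 1.960, the margin is 1.960 × 1.9781 = 3.8771.
x̄₁ − x̄₂ = 49.6 − 51.0 = -1.4000; the interval is -1.4000 ± 3.8771 = (-5.28, 2.48).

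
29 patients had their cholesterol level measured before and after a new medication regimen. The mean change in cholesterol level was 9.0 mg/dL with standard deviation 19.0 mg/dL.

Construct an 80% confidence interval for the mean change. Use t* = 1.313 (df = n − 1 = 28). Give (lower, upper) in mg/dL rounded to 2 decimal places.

This is a matched-pairs design, so SE = s_d/√n = 19.0/√29 = 3.5282.
Margin = 1.313 × 3.5282 = 4.6325; the interval is 9.0 ± 4.6325 = (4.37, 13.63).

(4.37, 13.63)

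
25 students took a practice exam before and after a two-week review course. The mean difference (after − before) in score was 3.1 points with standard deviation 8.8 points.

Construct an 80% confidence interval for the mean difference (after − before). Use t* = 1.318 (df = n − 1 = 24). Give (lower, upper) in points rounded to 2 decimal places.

This is a matched-pairs design, so SE = s_d/√n = 8.8/√25 = 1.7600.
Margin = 1.318 × 1.7600 = 2.3197; the interval is 3.1 ± 2.3197 = (0.78, 5.42).

(0.78, 5.42)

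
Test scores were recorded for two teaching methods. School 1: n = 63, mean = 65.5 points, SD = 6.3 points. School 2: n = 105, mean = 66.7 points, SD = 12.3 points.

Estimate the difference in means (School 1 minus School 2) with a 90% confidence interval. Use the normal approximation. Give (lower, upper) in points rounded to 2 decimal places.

(-3.57, 1.17)

SE₁ = s₁/√n₁ = 6.3/√63 = 0.7937; SE₂ = 12.3/√105 = 1.2004.
Independent samples, unequal variances: SE_diff = √(SE₁² + SE₂²) = √(0.62995969 + 1.44096016) = 1.4391.
z* = 1.645, so margin of error = 1.645 × 1.4391 = 2.3673.
Difference in means = 65.5 − 66.7 = -1.2000.
-1.2000 ± 2.3673 → (-3.57, 1.17).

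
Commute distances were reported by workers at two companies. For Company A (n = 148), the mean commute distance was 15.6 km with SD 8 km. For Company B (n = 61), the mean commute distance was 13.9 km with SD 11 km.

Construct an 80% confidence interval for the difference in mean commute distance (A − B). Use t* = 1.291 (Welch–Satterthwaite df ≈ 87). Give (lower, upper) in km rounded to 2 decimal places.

(-0.31, 3.71)

Per-group SEs: s₁/√n₁ = 8/√148 = 0.6576, s₂/√n₂ = 11/√61 = 1.4084.
Unpooled SE of the difference: √(0.43243776 + 1.98359056) = 1.5544.
Margin of error = t* · SE = 1.291 × 1.5544 = 2.0067.
x̄₁ − x̄₂ = 15.6 − 13.9 = 1.7000.
CI: 1.7000 ± 2.0067 = (-0.31, 3.71).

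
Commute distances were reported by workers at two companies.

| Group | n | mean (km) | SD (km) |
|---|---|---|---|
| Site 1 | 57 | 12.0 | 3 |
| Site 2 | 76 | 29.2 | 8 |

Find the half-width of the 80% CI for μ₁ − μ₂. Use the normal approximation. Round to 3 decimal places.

1.282

Standard errors of each mean: 3/√57 = 0.3974 and 8/√76 = 0.9177.
SE(x̄₁ − x̄₂) = √(0.3974² + 0.9177²) = 1.0001 for independent samples with unequal variances.
With z* = 1.282, the margin is 1.282 × 1.0001 = 1.2821.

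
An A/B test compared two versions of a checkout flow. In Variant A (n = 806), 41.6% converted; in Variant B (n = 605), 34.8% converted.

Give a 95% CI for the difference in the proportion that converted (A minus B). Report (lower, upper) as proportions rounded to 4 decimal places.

(0.0170, 0.1190)

Each SE is √(p̂(1−p̂)/n): √(0.4160·0.5840/806) = 0.01736 and √(0.3480·0.6520/605) = 0.01937.
SE(p̂₁ − p̂₂) = √(SE₁² + SE₂²) = √(0.0003013696 + 0.0003751969) = 0.02601, since the two samples are independent.
At 95% confidence z* = 1.960; margin = 1.960 × 0.02601 = 0.05098.
The difference is 0.4160 − 0.3480 = 0.0680, so the interval is 0.0680 ± 0.05098 = (0.0170, 0.1190).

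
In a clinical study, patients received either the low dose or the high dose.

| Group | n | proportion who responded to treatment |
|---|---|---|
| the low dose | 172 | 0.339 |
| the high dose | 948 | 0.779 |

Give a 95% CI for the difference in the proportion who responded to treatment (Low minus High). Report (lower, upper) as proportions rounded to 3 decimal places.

(-0.516, -0.364)

The two standard errors are √(0.3390×0.6610/172) = 0.03609 and √(0.7790×0.2210/948) = 0.01348.
Because the samples are independent, SE_diff = √(0.03609² + 0.01348²) = 0.03853.
Using z* = 1.960 for 95%, ME = 1.960 × 0.03853 = 0.07552.
p̂₁ − p̂₂ = -0.4400; interval -0.4400 ± 0.07552 gives (-0.516, -0.364).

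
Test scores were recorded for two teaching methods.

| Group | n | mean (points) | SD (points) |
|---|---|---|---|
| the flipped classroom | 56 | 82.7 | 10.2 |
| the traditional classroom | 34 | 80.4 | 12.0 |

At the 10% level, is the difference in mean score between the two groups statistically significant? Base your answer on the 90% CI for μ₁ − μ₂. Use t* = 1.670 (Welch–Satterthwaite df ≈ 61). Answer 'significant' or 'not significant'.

not significant

Per-group SEs: s₁/√n₁ = 10.2/√56 = 1.3630, s₂/√n₂ = 12.0/√34 = 2.0580.
Unpooled SE of the difference: √(1.857769 + 4.235364) = 2.4684.
Margin of error = t* · SE = 1.670 × 2.4684 = 4.1222.
x̄₁ − x̄₂ = 82.7 − 80.4 = 2.3000.
CI: 2.3000 ± 4.1222 = (-1.8222, 6.4222).
The interval (-1.8222, 6.4222) contains 0, so the difference is not significant.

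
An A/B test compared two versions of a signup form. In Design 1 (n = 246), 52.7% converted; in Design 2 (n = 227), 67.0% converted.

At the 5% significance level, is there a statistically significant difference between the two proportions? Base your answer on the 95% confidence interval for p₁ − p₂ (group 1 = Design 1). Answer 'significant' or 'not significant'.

significant

Each SE is √(p̂(1−p̂)/n): √(0.5270·0.4730/246) = 0.03183 and √(0.6700·0.3300/227) = 0.03121.
SE(p̂₁ − p̂₂) = √(SE₁² + SE₂²) = √(0.0010131489 + 0.0009740641) = 0.04458, since the two samples are independent.
At 95% confidence z* = 1.960; margin = 1.960 × 0.04458 = 0.08738.
The difference is 0.5270 − 0.6700 = -0.1430, so the interval is -0.1430 ± 0.08738 = (-0.23038, -0.05562).
The interval (-0.23038, -0.05562) does not contain 0, so the difference is significant.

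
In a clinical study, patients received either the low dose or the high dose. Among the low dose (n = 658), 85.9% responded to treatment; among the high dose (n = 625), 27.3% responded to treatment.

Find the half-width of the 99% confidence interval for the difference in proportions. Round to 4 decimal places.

The two standard errors are √(0.8590×0.1410/658) = 0.01357 and √(0.2730×0.7270/625) = 0.01782.
Because the samples are independent, SE_diff = √(0.01357² + 0.01782²) = 0.02240.
Using z* = 2.576 for 99%, ME = 2.576 × 0.02240 = 0.05770.

0.0577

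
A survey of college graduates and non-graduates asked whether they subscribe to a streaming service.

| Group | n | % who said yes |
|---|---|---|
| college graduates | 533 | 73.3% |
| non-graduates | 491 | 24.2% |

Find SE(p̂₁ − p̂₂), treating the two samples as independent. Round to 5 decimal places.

0.02722

Each SE is √(p̂(1−p̂)/n): √(0.7330·0.2670/533) = 0.01916 and √(0.2420·0.7580/491) = 0.01933.
SE(p̂₁ − p̂₂) = √(SE₁² + SE₂²) = √(0.0003671056 + 0.0003736489) = 0.02722, since the two samples are independent.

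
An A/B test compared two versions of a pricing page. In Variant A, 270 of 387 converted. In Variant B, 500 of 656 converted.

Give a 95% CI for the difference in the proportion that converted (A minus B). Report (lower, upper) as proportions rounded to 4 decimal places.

(-0.1207, -0.0083)

First, p̂₁ = 270/387 = 0.6977; p̂₂ = 500/656 = 0.7622.
The two standard errors are √(0.6977×0.3023/387) = 0.02335 and √(0.7622×0.2378/656) = 0.01662.
Because the samples are independent, SE_diff = √(0.02335² + 0.01662²) = 0.02866.
Using z* = 1.960 for 95%, ME = 1.960 × 0.02866 = 0.05617.
p̂₁ − p̂₂ = -0.0645; interval -0.0645 ± 0.05617 gives (-0.1207, -0.0083).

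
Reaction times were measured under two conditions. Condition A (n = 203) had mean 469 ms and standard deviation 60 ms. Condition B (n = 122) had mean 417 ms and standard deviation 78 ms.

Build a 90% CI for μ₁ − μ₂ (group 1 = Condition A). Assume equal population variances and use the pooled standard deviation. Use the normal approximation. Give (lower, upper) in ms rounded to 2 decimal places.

(39.32, 64.68)

s_p = √[((n₁−1)s₁² + (n₂−1)s₂²)/(n₁+n₂−2)] = √[(202·60² + 121·78²)/323] = 67.3093.
SE = 67.3093·√(1/203 + 1/122) = 7.7106.
With z* = 1.645, margin = 1.645 × 7.7106 = 12.6839.
x̄₁ − x̄₂ = 469 − 417 = 52.0000; interval 52.0000 ± 12.6839 = (39.32, 64.68).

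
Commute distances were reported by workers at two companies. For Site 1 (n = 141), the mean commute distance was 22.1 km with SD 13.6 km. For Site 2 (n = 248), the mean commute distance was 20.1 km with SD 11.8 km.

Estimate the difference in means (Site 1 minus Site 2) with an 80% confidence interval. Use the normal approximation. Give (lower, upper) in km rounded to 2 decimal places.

(0.25, 3.75)

SE₁ = s₁/√n₁ = 13.6/√141 = 1.1453; SE₂ = 11.8/√248 = 0.7493.
Independent samples, unequal variances: SE_diff = √(SE₁² + SE₂²) = √(1.31171209 + 0.56145049) = 1.3686.
z* = 1.282, so margin of error = 1.282 × 1.3686 = 1.7545.
Difference in means = 22.1 − 20.1 = 2.0000.
2.0000 ± 1.7545 → (0.25, 3.75).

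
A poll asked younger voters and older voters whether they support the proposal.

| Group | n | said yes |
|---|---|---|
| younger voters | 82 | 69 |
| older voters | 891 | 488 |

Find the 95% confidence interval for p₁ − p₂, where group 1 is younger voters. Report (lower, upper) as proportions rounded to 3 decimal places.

First, p̂₁ = 69/82 = 0.8415; p̂₂ = 488/891 = 0.5477.
The two standard errors are √(0.8415×0.1585/82) = 0.04033 and √(0.5477×0.4523/891) = 0.01667.
Because the samples are independent, SE_diff = √(0.04033² + 0.01667²) = 0.04364.
Using z* = 1.960 for 95%, ME = 1.960 × 0.04364 = 0.08553.
p̂₁ − p̂₂ = 0.2938; interval 0.2938 ± 0.08553 gives (0.208, 0.379).

(0.208, 0.379)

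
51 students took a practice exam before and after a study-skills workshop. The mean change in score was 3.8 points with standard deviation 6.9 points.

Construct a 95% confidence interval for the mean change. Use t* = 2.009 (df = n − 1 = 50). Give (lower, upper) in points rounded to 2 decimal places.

This is a matched-pairs design, so SE = s_d/√n = 6.9/√51 = 0.9662.
Margin = 2.009 × 0.9662 = 1.9411; the interval is 3.8 ± 1.9411 = (1.86, 5.74).

(1.86, 5.74)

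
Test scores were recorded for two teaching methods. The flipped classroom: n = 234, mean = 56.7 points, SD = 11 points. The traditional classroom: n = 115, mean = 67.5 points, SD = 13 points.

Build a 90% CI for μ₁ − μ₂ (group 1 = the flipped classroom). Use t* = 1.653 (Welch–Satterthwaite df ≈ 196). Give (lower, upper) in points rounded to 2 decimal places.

(-13.13, -8.47)

Per-group SEs: s₁/√n₁ = 11/√234 = 0.7191, s₂/√n₂ = 13/√115 = 1.2123.
Unpooled SE of the difference: √(0.51710481 + 1.46967129) = 1.4095.
Margin of error = t* · SE = 1.653 × 1.4095 = 2.3299.
x̄₁ − x̄₂ = 56.7 − 67.5 = -10.8000.
CI: -10.8000 ± 2.3299 = (-13.13, -8.47).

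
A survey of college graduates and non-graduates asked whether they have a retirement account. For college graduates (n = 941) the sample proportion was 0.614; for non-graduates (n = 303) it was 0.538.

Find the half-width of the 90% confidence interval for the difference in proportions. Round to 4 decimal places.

The two standard errors are √(0.6140×0.3860/941) = 0.01587 and √(0.5380×0.4620/303) = 0.02864.
Because the samples are independent, SE_diff = √(0.01587² + 0.02864²) = 0.03274.
Using z* = 1.645 for 90%, ME = 1.645 × 0.03274 = 0.05386.

0.0539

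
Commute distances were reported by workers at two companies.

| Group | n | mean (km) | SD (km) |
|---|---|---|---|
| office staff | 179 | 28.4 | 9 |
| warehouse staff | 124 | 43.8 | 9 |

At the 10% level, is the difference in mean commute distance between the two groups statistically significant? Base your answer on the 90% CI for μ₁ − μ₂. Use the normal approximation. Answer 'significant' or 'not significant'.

SE₁ = s₁/√n₁ = 9/√179 = 0.6727; SE₂ = 9/√124 = 0.8082.
Independent samples, unequal variances: SE_diff = √(SE₁² + SE₂²) = √(0.45252529 + 0.65318724) = 1.0515.
z* = 1.645, so margin of error = 1.645 × 1.0515 = 1.7297.
Difference in means = 28.4 − 43.8 = -15.4000.
-15.4000 ± 1.7297 → (-17.1297, -13.6703).
The interval (-17.1297, -13.6703) does not contain 0, so the difference is significant.

significant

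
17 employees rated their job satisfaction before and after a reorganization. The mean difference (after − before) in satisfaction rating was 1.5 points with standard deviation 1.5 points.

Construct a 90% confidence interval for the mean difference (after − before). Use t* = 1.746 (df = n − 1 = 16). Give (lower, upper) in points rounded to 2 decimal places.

This is a matched-pairs design, so SE = s_d/√n = 1.5/√17 = 0.3638.
Margin = 1.746 × 0.3638 = 0.6352; the interval is 1.5 ± 0.6352 = (0.86, 2.14).

(0.86, 2.14)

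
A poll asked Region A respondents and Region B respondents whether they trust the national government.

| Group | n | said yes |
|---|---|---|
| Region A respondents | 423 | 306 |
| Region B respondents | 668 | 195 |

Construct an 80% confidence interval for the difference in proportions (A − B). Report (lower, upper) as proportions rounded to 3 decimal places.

(0.396, 0.467)

p̂₁ = 306/423 = 0.7234 and p̂₂ = 195/668 = 0.2919.
SE₁ = √(p̂₁(1−p̂₁)/n₁) = √(0.7234·0.2766/423) = 0.02175; SE₂ = √(0.2919·0.7081/668) = 0.01759.
Independent samples: SE of the difference = √(SE₁² + SE₂²) = √(0.0004730625 + 0.0003094081) = 0.02797.
z* for 80% confidence is 1.282, so the margin of error is 1.282 × 0.02797 = 0.03586.
Point estimate p̂₁ − p̂₂ = 0.7234 − 0.2919 = 0.4315.
0.4315 ± 0.03586 → (0.396, 0.467).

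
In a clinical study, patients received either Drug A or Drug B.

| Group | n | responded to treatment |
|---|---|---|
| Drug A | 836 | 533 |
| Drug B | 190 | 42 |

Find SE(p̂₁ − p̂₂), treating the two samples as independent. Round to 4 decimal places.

p̂₁ = 533/836 = 0.6376 and p̂₂ = 42/190 = 0.2211.
SE₁ = √(p̂₁(1−p̂₁)/n₁) = √(0.6376·0.3624/836) = 0.01663; SE₂ = √(0.2211·0.7789/190) = 0.03011.
Independent samples: SE of the difference = √(SE₁² + SE₂²) = √(0.0002765569 + 0.0009066121) = 0.03440.

0.0344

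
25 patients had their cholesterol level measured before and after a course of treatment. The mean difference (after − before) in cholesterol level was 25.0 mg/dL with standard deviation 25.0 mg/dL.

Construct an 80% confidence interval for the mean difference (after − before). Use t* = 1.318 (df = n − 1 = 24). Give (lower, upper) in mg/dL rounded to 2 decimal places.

(18.41, 31.59)

Paired design: SE = s_d/√n = 25.0/√25 = 5.0000.
t* = 1.318; margin of error = 1.318 × 5.0000 = 6.5900.
25.0 ± 6.5900 → (18.41, 31.59).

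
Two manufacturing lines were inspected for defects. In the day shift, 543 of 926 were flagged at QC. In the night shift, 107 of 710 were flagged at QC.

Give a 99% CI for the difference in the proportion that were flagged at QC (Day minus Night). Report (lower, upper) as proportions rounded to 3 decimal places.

(0.382, 0.490)

Sample proportions: 543/926 = 0.5864, 107/710 = 0.1507.
Each SE is √(p̂(1−p̂)/n): √(0.5864·0.4136/926) = 0.01618 and √(0.1507·0.8493/710) = 0.01343.
SE(p̂₁ − p̂₂) = √(SE₁² + SE₂²) = √(0.0002617924 + 0.0001803649) = 0.02103, since the two samples are independent.
At 99% confidence z* = 2.576; margin = 2.576 × 0.02103 = 0.05417.
The difference is 0.5864 − 0.1507 = 0.4357, so the interval is 0.4357 ± 0.05417 = (0.382, 0.490).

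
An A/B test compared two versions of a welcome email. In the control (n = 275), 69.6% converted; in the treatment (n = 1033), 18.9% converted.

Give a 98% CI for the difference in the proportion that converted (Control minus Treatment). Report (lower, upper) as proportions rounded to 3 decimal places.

Each SE is √(p̂(1−p̂)/n): √(0.6960·0.3040/275) = 0.02774 and √(0.1890·0.8110/1033) = 0.01218.
SE(p̂₁ − p̂₂) = √(SE₁² + SE₂²) = √(0.0007695076 + 0.0001483524) = 0.03030, since the two samples are independent.
At 98% confidence z* = 2.326; margin = 2.326 × 0.03030 = 0.07048.
The difference is 0.6960 − 0.1890 = 0.5070, so the interval is 0.5070 ± 0.07048 = (0.437, 0.577).

(0.437, 0.577)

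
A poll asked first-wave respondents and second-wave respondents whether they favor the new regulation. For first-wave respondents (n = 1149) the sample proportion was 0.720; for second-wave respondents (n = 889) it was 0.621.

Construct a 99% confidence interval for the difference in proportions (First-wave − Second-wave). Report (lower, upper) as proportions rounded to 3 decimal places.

Each SE is √(p̂(1−p̂)/n): √(0.7200·0.2800/1149) = 0.01325 and √(0.6210·0.3790/889) = 0.01627.
SE(p̂₁ − p̂₂) = √(SE₁² + SE₂²) = √(0.0001755625 + 0.0002647129) = 0.02098, since the two samples are independent.
At 99% confidence z* = 2.576; margin = 2.576 × 0.02098 = 0.05404.
The difference is 0.7200 − 0.6210 = 0.0990, so the interval is 0.0990 ± 0.05404 = (0.045, 0.153).

(0.045, 0.153)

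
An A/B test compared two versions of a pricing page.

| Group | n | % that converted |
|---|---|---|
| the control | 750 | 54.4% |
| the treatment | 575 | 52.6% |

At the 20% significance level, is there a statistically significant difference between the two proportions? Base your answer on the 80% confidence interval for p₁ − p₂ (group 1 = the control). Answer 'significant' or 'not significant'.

Each SE is √(p̂(1−p̂)/n): √(0.5440·0.4560/750) = 0.01819 and √(0.5260·0.4740/575) = 0.02082.
SE(p̂₁ − p̂₂) = √(SE₁² + SE₂²) = √(0.0003308761 + 0.0004334724) = 0.02765, since the two samples are independent.
At 80% confidence z* = 1.282; margin = 1.282 × 0.02765 = 0.03545.
The difference is 0.5440 − 0.5260 = 0.0180, so the interval is 0.0180 ± 0.03545 = (-0.01745, 0.05345).
The interval (-0.01745, 0.05345) contains 0, so the difference is not significant.

not significant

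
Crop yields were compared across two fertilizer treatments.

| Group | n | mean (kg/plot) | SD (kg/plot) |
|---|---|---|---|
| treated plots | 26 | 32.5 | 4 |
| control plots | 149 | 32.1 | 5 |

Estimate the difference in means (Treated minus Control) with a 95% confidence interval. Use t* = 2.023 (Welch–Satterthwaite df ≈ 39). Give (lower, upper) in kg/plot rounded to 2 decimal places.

(-1.39, 2.19)

Standard errors of each mean: 4/√26 = 0.7845 and 5/√149 = 0.4096.
SE(x̄₁ − x̄₂) = √(0.7845² + 0.4096²) = 0.8850 for independent samples with unequal variances.
With t* = 2.023, the margin is 2.023 × 0.8850 = 1.7904.
x̄₁ − x̄₂ = 32.5 − 32.1 = 0.4000; the interval is 0.4000 ± 1.7904 = (-1.39, 2.19).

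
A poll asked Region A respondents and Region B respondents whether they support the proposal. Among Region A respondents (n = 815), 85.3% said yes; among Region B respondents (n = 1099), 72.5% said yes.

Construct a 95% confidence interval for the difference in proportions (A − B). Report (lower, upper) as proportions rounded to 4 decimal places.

(0.0921, 0.1639)

Each SE is √(p̂(1−p̂)/n): √(0.8530·0.1470/815) = 0.01240 and √(0.7250·0.2750/1099) = 0.01347.
SE(p̂₁ − p̂₂) = √(SE₁² + SE₂²) = √(0.00015376 + 0.0001814409) = 0.01831, since the two samples are independent.
At 95% confidence z* = 1.960; margin = 1.960 × 0.01831 = 0.03589.
The difference is 0.8530 − 0.7250 = 0.1280, so the interval is 0.1280 ± 0.03589 = (0.0921, 0.1639).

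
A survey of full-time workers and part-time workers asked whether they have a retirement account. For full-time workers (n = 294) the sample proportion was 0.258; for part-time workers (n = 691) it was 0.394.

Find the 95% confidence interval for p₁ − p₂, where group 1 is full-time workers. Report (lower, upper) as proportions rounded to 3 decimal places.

(-0.198, -0.074)

The two standard errors are √(0.2580×0.7420/294) = 0.02552 and √(0.3940×0.6060/691) = 0.01859.
Because the samples are independent, SE_diff = √(0.02552² + 0.01859²) = 0.03157.
Using z* = 1.960 for 95%, ME = 1.960 × 0.03157 = 0.06188.
p̂₁ − p̂₂ = -0.1360; interval -0.1360 ± 0.06188 gives (-0.198, -0.074).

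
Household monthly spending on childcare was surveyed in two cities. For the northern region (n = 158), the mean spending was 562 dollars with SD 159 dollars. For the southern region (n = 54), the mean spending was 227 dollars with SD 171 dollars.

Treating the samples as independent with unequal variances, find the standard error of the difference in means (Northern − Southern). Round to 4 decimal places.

Standard errors of each mean: 159/√158 = 12.6494 and 171/√54 = 23.2702.
SE(x̄₁ − x̄₂) = √(12.6494² + 23.2702²) = 26.4860 for independent samples with unequal variances.

26.4860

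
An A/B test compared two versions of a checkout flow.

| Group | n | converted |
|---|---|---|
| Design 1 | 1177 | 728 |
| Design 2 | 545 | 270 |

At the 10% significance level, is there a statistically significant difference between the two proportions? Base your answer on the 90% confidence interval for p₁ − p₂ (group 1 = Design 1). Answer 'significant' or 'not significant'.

significant

Sample proportions: 728/1177 = 0.6185, 270/545 = 0.4954.
Each SE is √(p̂(1−p̂)/n): √(0.6185·0.3815/1177) = 0.01416 and √(0.4954·0.5046/545) = 0.02142.
SE(p̂₁ − p̂₂) = √(SE₁² + SE₂²) = √(0.0002005056 + 0.0004588164) = 0.02568, since the two samples are independent.
At 90% confidence z* = 1.645; margin = 1.645 × 0.02568 = 0.04224.
The difference is 0.6185 − 0.4954 = 0.1231, so the interval is 0.1231 ± 0.04224 = (0.08086, 0.16534).
The interval (0.08086, 0.16534) does not contain 0, so the difference is significant.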